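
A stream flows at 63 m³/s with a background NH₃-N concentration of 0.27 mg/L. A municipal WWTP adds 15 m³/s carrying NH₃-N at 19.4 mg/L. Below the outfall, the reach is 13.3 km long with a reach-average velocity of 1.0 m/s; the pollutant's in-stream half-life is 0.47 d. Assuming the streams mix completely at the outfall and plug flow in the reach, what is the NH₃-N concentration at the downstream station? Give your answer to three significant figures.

3.15 mg/L

Flow-weighted average: C = (63.00·0.2700 + 15.00·19.40) / 78.00 = 308.0/78.00 = 3.949 mg/L.
Travel time t = 13.3·1000 / 1.0 = 13300 s = 3.694 h.
Half-life 0.47 d → k = ln 2 / 0.47 = 1.475 d⁻¹.
Applying C = C₀e^(−kt): 3.949 × 0.7969 = 3.147 mg/L.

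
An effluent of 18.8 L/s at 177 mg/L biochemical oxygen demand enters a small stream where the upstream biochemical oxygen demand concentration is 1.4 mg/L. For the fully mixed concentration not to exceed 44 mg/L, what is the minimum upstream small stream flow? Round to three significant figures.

Set C_mix = 44: (Q·1.400 + 18.80·177.0) / (Q + 18.80) = 44
→ Q = 18.80·(177.0 − 44)/(44 − 1.400) = 58.69 L/s.

58.7 L/s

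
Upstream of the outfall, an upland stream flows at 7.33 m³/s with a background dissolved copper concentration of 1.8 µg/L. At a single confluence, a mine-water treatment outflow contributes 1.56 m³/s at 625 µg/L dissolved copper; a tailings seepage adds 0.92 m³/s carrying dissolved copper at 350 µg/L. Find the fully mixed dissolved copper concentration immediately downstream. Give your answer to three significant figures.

134 µg/L

Conservation of mass: C = (7.330·1.800 + 1.560·625.0 + 0.9200·350.0) / 9.810 = 1310/9.810 = 133.6 µg/L.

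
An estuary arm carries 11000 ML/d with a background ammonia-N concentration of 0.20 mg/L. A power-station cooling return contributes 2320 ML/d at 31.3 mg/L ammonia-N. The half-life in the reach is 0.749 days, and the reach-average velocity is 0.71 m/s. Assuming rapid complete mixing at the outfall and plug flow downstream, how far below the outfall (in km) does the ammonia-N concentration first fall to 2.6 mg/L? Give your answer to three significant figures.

51.1 km

Conservation of mass: C = (11000·0.2000 + 2320·31.30) / 13320 = 74820/13320 = 5.617 mg/L.
Half-life 0.749 d → k = ln 2 / 0.749 = 0.9254 d⁻¹.
Set 5.617·exp(−k·t) = 2.6 → t = ln(5.617/2.6)/k = 71910 s = 19.98 h.
Distance = v·t = 0.71·71910 = 51060 m = 51.06 km.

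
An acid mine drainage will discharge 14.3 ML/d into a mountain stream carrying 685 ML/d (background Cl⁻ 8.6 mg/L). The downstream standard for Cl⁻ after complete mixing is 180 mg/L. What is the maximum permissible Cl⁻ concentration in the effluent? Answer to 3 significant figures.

At the limit, (Qr·Cr + Qe·Cₑ)/(Qr + Qe) = 180:
Cₑ = (699.3·180 − 685.0·8.600) / 14.30 = 8390 mg/L.

8390 mg/L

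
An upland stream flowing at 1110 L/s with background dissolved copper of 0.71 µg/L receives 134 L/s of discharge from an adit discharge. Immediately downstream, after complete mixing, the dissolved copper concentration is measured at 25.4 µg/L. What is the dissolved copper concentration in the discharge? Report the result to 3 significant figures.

Mass balance: 1110·0.7100 + 134.0·Cₑ = 1244·25.40
→ Cₑ = (1244·25.40 − 1110·0.7100) / 134.0 = 229.9 µg/L.

230 µg/L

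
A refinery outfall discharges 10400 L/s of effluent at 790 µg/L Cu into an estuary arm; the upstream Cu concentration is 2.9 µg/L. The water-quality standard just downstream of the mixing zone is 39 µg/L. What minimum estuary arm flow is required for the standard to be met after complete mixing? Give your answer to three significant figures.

216000 L/s

Set C_mix = 39: (Q·2.900 + 10400·790.0) / (Q + 10400) = 39
→ Q = 10400·(790.0 − 39)/(39 − 2.900) = 216400 L/s.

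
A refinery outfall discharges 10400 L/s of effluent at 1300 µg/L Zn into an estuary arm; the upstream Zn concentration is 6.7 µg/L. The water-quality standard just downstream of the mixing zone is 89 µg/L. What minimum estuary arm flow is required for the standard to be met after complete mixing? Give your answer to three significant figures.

Set C_mix = 89: (Q·6.700 + 10400·1300) / (Q + 10400) = 89
→ Q = 10400·(1300 − 89)/(89 − 6.700) = 153000 L/s.

153000 L/s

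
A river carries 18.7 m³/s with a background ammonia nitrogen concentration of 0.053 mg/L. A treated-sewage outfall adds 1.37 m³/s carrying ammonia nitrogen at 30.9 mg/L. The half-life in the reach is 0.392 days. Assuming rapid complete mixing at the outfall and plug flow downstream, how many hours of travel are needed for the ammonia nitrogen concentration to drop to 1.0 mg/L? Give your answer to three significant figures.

Mass balance: C = (18.70·0.05300 + 1.370·30.90) / 20.07 = 43.32/20.07 = 2.159 mg/L.
Half-life 0.392 d → k = ln 2 / 0.392 = 1.768 d⁻¹.
2.159·exp(−k·t) = 1.0 → t = ln(2.159/1.0)/k = 37600 s = 10.44 h.

10.4 h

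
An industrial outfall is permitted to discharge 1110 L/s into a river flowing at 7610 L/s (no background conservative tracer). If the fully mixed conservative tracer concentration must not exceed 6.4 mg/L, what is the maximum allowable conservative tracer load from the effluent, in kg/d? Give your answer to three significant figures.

Mass balance at the limit: 7610·0 + 1110·Cₑ = 8720·6.4 → Cₑ = 50.28 mg/L.
1110 L/s = 1.110 m³/s. Load = 1.110 m³/s × 50.28 g/m³ × 86 400 s/d = 4822 kg/d.

4820 kg/d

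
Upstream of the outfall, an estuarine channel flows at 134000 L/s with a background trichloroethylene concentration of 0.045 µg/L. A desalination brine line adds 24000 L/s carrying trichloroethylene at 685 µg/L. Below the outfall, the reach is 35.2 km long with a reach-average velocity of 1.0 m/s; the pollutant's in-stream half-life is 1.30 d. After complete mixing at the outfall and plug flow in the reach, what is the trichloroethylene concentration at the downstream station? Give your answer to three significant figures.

Flow-weighted average: C = (134000·0.04500 + 24000·685.0) / 158000 = 16450000/158000 = 104.1 µg/L.
Travel time t = 35.2·1000 / 1.0 = 35200 s = 9.778 h.
Half-life 1.30 d → k = ln 2 / 1.30 = 0.5332 d⁻¹.
First-order decay: C = 104.1·exp(−k·t) = 104.1·0.8047 = 83.77 µg/L.

83.8 µg/L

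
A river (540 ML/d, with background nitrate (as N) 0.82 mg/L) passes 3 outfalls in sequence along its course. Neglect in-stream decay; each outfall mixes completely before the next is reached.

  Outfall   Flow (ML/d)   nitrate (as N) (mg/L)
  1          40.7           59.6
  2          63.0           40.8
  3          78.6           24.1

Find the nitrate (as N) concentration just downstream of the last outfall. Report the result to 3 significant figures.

10.2 mg/L

Outfall 1: combined Q = 580.7 ML/d; C = (540.0·0.8200 + 40.70·59.60)/580.7 = 4.940 mg/L.
Outfall 2: combined Q = 643.7 ML/d; C = (580.7·4.940 + 63.00·40.80)/643.7 = 8.449 mg/L.
Outfall 3: combined Q = 722.3 ML/d; C = (643.7·8.449 + 78.60·24.10)/722.3 = 10.15 mg/L.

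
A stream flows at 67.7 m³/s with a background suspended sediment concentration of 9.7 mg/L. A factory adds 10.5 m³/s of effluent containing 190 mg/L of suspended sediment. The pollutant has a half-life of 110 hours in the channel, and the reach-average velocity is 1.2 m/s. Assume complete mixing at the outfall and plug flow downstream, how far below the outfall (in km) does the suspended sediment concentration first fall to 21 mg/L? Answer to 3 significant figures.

After mixing, C = (67.70·9.700 + 10.50·190.0) / 78.20 = 2652/78.20 = 33.91 mg/L.
Half-life 110 h → k = ln 2 / 110 = 0.006301 h⁻¹ = 0.1512 d⁻¹.
Set 33.91·exp(−k·t) = 21 → t = ln(33.91/21)/k = 273700 s = 76.04 h.
Distance = v·t = 1.2·273700 = 328500 m = 328.5 km.

328 km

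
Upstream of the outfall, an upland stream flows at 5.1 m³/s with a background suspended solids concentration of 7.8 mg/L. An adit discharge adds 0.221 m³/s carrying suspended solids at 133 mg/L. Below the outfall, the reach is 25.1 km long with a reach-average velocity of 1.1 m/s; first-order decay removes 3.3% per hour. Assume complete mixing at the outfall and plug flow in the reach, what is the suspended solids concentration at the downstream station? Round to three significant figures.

Mixed concentration C = ΣQC/ΣQ = (5.100·7.800 + 0.2210·133.0) / 5.321 = 69.17/5.321 = 13.00 mg/L.
Travel time t = 25.1·1000 / 1.1 = 22820 s = 6.338 h.
3.3%/h lost → k = −ln(1 − 0.033) = 0.03356 h⁻¹.
Applying C = C₀e^(−kt): 13.00 × 0.8084 = 10.51 mg/L.

10.5 mg/L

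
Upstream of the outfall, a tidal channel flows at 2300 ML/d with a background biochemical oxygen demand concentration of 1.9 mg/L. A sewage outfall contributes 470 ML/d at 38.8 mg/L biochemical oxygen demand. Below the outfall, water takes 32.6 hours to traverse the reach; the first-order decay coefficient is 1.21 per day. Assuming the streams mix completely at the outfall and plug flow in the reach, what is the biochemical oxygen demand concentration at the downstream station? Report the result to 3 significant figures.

Conservation of mass: C = (2300·1.900 + 470.0·38.80) / 2770 = 22610/2770 = 8.161 mg/L.
Applying C = C₀e^(−kt): 8.161 × 0.1933 = 1.577 mg/L.

1.58 mg/L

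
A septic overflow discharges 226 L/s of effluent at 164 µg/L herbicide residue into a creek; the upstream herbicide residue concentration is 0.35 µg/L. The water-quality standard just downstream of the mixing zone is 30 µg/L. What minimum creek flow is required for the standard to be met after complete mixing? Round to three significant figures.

Set C_mix = 30: (Q·0.3500 + 226.0·164.0) / (Q + 226.0) = 30
→ Q = 226.0·(164.0 − 30)/(30 − 0.3500) = 1021 L/s.

1020 L/s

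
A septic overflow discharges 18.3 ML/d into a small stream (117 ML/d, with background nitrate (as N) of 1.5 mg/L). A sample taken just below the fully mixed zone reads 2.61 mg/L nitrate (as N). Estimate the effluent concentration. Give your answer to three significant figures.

9.71 mg/L

Mass balance: 117.0·1.500 + 18.30·Cₑ = 135.3·2.610
→ Cₑ = (135.3·2.610 − 117.0·1.500) / 18.30 = 9.707 mg/L.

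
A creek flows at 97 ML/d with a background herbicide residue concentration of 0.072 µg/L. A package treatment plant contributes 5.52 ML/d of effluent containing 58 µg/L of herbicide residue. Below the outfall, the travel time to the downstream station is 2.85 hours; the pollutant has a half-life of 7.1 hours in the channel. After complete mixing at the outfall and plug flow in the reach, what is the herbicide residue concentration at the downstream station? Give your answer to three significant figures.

Flow-weighted average: C = (97.00·0.07200 + 5.520·58.00) / 102.5 = 327.1/102.5 = 3.191 µg/L.
Half-life 7.1 h → k = ln 2 / 7.1 = 0.09763 h⁻¹ = 2.343 d⁻¹.
Applying C = C₀e^(−kt): 3.191 × 0.7571 = 2.416 µg/L.

2.42 µg/L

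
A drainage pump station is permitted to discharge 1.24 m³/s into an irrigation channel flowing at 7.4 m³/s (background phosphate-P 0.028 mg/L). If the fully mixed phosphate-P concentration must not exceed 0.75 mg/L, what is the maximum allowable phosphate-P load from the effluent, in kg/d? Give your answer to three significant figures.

542 kg/d

Mass balance at the limit: 7.400·0.02800 + 1.240·Cₑ = 8.640·0.75 → Cₑ = 5.059 mg/L.
Load = 1.240 m³/s × 5.059 g/m³ × 86 400 s/d = 542.0 kg/d.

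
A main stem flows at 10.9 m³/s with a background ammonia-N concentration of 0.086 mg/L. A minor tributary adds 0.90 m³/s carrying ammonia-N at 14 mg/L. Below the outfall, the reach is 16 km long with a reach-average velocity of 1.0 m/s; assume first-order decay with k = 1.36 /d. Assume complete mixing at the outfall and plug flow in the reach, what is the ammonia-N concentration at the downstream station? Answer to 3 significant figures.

0.892 mg/L

Mixed concentration C = ΣQC/ΣQ = (10.90·0.08600 + 0.9000·14.00) / 11.80 = 13.54/11.80 = 1.147 mg/L.
Travel time t = 16·1000 / 1.0 = 16000 s = 4.444 h.
After decay, C = 1.147 × e^(−kt) = 1.147 × 0.7774 = 0.8918 mg/L.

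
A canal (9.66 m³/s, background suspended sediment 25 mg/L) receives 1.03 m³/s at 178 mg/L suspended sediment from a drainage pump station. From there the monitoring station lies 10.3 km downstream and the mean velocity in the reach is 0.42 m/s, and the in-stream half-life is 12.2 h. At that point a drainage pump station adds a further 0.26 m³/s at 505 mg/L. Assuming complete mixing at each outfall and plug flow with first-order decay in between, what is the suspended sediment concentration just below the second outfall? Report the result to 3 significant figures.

Mass balance: C = (9.660·25.00 + 1.030·178.0) / 10.69 = 424.8/10.69 = 39.74 mg/L; combined flow 10.69 m³/s.
Travel time t = 10.3·1000 / 0.42 = 24520 s = 6.812 h.
Half-life 12.2 h → k = ln 2 / 12.2 = 0.05682 h⁻¹ = 1.364 d⁻¹.
Applying C = C₀e^(−kt): 39.74 × 0.6791 = 26.99 mg/L.
At the second outfall, C = (10.69·26.99 + 0.2600·505.0) / (10.69 + 0.2600) = 38.34 mg/L.

38.3 mg/L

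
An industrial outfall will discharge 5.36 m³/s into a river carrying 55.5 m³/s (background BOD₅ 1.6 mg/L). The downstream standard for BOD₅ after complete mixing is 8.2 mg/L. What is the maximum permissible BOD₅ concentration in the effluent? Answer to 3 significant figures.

At the limit, (Qr·Cr + Qe·Cₑ)/(Qr + Qe) = 8.2:
Cₑ = (60.86·8.2 − 55.50·1.600) / 5.360 = 76.54 mg/L.

76.5 mg/L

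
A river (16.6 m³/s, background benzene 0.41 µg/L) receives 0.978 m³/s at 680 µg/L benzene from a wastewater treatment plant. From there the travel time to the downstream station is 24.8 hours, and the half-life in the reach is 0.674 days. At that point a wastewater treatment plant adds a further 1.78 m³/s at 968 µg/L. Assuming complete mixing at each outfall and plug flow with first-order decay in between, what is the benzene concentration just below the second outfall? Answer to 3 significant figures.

101 µg/L

After mixing, C = (16.60·0.4100 + 0.9780·680.0) / 17.58 = 671.8/17.58 = 38.22 µg/L; combined flow 17.58 m³/s.
Half-life 0.674 d → k = ln 2 / 0.674 = 1.028 d⁻¹.
First-order decay: C = 38.22·exp(−k·t) = 38.22·0.3455 = 13.21 µg/L.
Second outfall: C = (17.58·13.21 + 1.780·968.0)/19.36 = 101.0 µg/L.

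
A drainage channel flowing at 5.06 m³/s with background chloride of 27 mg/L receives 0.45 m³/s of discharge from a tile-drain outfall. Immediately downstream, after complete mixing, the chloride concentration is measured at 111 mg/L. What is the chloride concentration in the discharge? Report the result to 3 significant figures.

Mass balance: 5.060·27.00 + 0.4500·Cₑ = 5.510·111.0
→ Cₑ = (5.510·111.0 − 5.060·27.00) / 0.4500 = 1056 mg/L.

1060 mg/L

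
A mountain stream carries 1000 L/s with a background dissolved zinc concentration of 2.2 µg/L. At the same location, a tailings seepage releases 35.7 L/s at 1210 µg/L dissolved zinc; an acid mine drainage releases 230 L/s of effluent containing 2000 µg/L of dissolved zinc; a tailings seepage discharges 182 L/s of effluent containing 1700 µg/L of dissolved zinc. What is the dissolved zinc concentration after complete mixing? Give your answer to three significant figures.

Mixed concentration C = ΣQC/ΣQ = (1000·2.200 + 35.70·1210 + 230.0·2000 + 182.0·1700) / 1448 = 814800/1448 = 562.8 µg/L.

563 µg/L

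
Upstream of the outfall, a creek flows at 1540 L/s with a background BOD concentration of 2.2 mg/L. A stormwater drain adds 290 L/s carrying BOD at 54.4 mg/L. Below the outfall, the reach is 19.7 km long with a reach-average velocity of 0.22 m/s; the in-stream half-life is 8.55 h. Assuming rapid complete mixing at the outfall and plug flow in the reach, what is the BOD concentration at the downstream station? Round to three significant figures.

Mass balance: C = (1540·2.200 + 290.0·54.40) / 1830 = 19160/1830 = 10.47 mg/L.
Travel time t = 19.7·1000 / 0.22 = 89550 s = 24.87 h.
Half-life 8.55 h → k = ln 2 / 8.55 = 0.08107 h⁻¹ = 1.946 d⁻¹.
After decay, C = 10.47 × e^(−kt) = 10.47 × 0.1331 = 1.394 mg/L.

1.39 mg/L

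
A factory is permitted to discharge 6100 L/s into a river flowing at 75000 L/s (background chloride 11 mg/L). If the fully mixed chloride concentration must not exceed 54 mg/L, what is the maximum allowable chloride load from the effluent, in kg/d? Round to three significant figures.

307000 kg/d

Mass balance at the limit: 75000·11.00 + 6100·Cₑ = 81100·54 → Cₑ = 582.7 mg/L.
6100 L/s = 6.100 m³/s. Load = 6.100 m³/s × 582.7 g/m³ × 86 400 s/d = 307100 kg/d.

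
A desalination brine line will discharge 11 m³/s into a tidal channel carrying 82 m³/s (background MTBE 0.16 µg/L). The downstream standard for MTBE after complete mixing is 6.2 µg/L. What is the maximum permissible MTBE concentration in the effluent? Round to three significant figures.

At the limit, (Qr·Cr + Qe·Cₑ)/(Qr + Qe) = 6.2:
Cₑ = (93.00·6.2 − 82.00·0.1600) / 11.00 = 51.23 µg/L.

51.2 µg/L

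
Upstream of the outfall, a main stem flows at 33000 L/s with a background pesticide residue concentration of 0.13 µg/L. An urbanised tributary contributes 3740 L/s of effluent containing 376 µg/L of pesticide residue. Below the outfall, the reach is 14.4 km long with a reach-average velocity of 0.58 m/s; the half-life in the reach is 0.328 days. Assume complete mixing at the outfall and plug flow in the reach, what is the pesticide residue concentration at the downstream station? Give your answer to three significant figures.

20.9 µg/L

Conservation of mass: C = (33000·0.1300 + 3740·376.0) / 36740 = 1411000/36740 = 38.39 µg/L.
Travel time t = 14.4·1000 / 0.58 = 24830 s = 6.897 h.
Half-life 0.328 d → k = ln 2 / 0.328 = 2.113 d⁻¹.
After decay, C = 38.39 × e^(−kt) = 38.39 × 0.5448 = 20.92 µg/L.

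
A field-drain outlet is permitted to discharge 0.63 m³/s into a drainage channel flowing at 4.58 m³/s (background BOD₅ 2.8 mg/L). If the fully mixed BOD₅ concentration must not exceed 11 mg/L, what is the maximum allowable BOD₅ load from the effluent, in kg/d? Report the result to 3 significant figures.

Mass balance at the limit: 4.580·2.800 + 0.6300·Cₑ = 5.210·11 → Cₑ = 70.61 mg/L.
Load = 0.6300 m³/s × 70.61 g/m³ × 86 400 s/d = 3844 kg/d.

3840 kg/d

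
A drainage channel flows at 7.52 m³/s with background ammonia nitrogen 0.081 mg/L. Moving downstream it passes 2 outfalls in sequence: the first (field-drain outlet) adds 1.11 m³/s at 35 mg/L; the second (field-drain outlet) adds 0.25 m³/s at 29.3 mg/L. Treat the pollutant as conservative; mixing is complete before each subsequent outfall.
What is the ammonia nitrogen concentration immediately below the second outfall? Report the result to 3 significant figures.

5.27 mg/L

After outfall 1: Q = 7.520 + 1.110 = 8.630 m³/s; C = (7.520·0.08100 + 1.110·35.00)/8.630 = 4.572 mg/L.
After outfall 2: Q = 8.630 + 0.2500 = 8.880 m³/s; C = (8.630·4.572 + 0.2500·29.30)/8.880 = 5.268 mg/L.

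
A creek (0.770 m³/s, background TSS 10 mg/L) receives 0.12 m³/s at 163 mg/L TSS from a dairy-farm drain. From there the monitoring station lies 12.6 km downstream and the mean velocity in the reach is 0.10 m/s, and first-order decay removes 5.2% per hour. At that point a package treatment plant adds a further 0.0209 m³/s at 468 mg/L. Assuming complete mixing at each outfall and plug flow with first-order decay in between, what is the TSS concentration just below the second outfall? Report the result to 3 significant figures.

15.4 mg/L

After mixing, C = (0.7700·10.00 + 0.1200·163.0) / 0.8900 = 27.26/0.8900 = 30.63 mg/L; combined flow 0.8900 m³/s.
Travel time t = 12.6·1000 / 0.10 = 126000 s = 35.00 h.
5.2%/h lost → k = −ln(1 − 0.052) = 0.05340 h⁻¹.
Decay over the reach: 30.63·exp(−kt) = 30.63·0.1543 = 4.725 mg/L.
Second outfall: C = (0.8900·4.725 + 0.02090·468.0)/0.9109 = 15.35 mg/L.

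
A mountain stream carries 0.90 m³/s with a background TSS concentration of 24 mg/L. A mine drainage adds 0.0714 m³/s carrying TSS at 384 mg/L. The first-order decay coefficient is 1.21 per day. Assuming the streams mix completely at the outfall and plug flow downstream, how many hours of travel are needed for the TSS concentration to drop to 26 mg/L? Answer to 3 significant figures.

Flow-weighted average: C = (0.9000·24.00 + 0.07140·384.0) / 0.9714 = 49.02/0.9714 = 50.46 mg/L.
50.46·exp(−k·t) = 26 → t = ln(50.46/26)/k = 47350 s = 13.15 h.

13.2 h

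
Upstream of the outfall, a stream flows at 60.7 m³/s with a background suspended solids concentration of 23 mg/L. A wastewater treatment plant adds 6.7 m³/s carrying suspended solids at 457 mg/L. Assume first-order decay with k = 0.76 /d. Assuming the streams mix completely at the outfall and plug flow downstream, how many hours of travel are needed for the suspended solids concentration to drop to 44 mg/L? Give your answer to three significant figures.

12.9 h

Mixed concentration C = ΣQC/ΣQ = (60.70·23.00 + 6.700·457.0) / 67.40 = 4458/67.40 = 66.14 mg/L.
66.14·exp(−k·t) = 44 → t = ln(66.14/44)/k = 46340 s = 12.87 h.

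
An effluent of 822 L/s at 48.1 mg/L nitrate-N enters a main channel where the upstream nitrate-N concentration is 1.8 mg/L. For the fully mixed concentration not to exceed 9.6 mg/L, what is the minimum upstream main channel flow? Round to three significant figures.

Set C_mix = 9.6: (Q·1.800 + 822.0·48.10) / (Q + 822.0) = 9.6
→ Q = 822.0·(48.10 − 9.6)/(9.6 − 1.800) = 4057 L/s.

4060 L/s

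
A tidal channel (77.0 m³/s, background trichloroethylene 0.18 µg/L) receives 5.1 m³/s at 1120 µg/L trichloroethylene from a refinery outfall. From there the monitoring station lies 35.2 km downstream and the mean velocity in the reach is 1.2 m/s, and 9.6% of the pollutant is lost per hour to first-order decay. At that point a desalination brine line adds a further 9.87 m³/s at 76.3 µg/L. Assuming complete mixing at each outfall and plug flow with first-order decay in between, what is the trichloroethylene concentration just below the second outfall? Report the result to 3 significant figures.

Flow-weighted average: C = (77.00·0.1800 + 5.100·1120) / 82.10 = 5726/82.10 = 69.74 µg/L; combined flow 82.10 m³/s.
Travel time t = 35.2·1000 / 1.2 = 29330 s = 8.148 h.
9.6%/h lost → k = −ln(1 − 0.096) = 0.1009 h⁻¹.
First-order decay: C = 69.74·exp(−k·t) = 69.74·0.4394 = 30.64 µg/L.
At the second outfall, C = (82.10·30.64 + 9.870·76.30) / (82.10 + 9.870) = 35.54 µg/L.

35.5 µg/L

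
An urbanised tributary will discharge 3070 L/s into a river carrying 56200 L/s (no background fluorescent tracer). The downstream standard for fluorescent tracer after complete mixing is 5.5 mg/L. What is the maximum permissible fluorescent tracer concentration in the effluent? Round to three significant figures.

At the limit, (Qr·Cr + Qe·Cₑ)/(Qr + Qe) = 5.5:
Cₑ = (59270·5.5 − 56200·0) / 3070 = 106.2 mg/L.

106 mg/L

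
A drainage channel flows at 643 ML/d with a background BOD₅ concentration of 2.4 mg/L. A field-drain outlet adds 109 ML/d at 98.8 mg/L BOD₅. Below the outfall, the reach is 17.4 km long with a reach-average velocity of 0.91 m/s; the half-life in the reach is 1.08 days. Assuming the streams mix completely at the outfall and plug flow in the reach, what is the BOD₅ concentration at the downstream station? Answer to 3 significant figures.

Mass balance: C = (643.0·2.400 + 109.0·98.80) / 752.0 = 12310/752.0 = 16.37 mg/L.
Travel time t = 17.4·1000 / 0.91 = 19120 s = 5.311 h.
Half-life 1.08 d → k = ln 2 / 1.08 = 0.6418 d⁻¹.
After decay, C = 16.37 × e^(−kt) = 16.37 × 0.8676 = 14.20 mg/L.

14.2 mg/L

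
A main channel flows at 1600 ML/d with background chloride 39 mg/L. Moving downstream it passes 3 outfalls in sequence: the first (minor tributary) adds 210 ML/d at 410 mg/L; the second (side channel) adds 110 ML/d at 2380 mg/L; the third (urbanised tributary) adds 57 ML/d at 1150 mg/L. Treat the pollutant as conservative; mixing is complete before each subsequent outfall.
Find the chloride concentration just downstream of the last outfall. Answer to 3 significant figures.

Outfall 1: combined Q = 1810 ML/d; C = (1600·39.00 + 210.0·410.0)/1810 = 82.04 mg/L.
Outfall 2: combined Q = 1920 ML/d; C = (1810·82.04 + 110.0·2380)/1920 = 213.7 mg/L.
Outfall 3: combined Q = 1977 ML/d; C = (1920·213.7 + 57.00·1150)/1977 = 240.7 mg/L.

241 mg/L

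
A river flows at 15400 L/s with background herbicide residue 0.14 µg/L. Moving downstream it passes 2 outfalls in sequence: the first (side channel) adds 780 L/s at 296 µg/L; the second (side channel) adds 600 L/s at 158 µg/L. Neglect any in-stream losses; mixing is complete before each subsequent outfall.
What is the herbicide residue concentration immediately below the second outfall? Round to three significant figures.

Below outfall 1: Q → 16180 L/s, C = (15400·0.1400 + 780.0·296.0)/16180 = 14.40 µg/L.
Below outfall 2: Q → 16780 L/s, C = (16180·14.40 + 600.0·158.0)/16780 = 19.54 µg/L.

19.5 µg/L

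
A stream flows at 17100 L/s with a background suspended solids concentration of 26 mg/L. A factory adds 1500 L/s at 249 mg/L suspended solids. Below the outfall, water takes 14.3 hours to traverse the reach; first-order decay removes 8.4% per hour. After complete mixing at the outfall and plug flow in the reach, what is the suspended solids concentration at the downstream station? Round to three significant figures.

Mixed concentration C = ΣQC/ΣQ = (17100·26.00 + 1500·249.0) / 18600 = 818100/18600 = 43.98 mg/L.
8.4%/h lost → k = −ln(1 − 0.084) = 0.08774 h⁻¹.
Decay over the reach: 43.98·exp(−kt) = 43.98·0.2852 = 12.54 mg/L.

12.5 mg/L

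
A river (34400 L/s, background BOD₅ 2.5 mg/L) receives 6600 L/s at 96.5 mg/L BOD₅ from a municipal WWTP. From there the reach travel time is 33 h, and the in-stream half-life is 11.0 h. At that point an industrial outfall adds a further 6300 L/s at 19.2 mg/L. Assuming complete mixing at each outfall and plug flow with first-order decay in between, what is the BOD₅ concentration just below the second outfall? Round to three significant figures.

Mixed concentration C = ΣQC/ΣQ = (34400·2.500 + 6600·96.50) / 41000 = 722900/41000 = 17.63 mg/L; combined flow 41000 L/s.
Half-life 11.0 h → k = ln 2 / 11.0 = 0.06301 h⁻¹ = 1.512 d⁻¹.
First-order decay: C = 17.63·exp(−k·t) = 17.63·0.1250 = 2.204 mg/L.
At the second outfall, C = (41000·2.204 + 6300·19.20) / (41000 + 6300) = 4.468 mg/L.

4.47 mg/L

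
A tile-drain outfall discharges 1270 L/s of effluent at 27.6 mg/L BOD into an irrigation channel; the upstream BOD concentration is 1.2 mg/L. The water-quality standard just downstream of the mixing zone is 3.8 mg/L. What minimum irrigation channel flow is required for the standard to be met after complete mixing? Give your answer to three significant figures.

Set C_mix = 3.8: (Q·1.200 + 1270·27.60) / (Q + 1270) = 3.8
→ Q = 1270·(27.60 − 3.8)/(3.8 − 1.200) = 11630 L/s.

11600 L/s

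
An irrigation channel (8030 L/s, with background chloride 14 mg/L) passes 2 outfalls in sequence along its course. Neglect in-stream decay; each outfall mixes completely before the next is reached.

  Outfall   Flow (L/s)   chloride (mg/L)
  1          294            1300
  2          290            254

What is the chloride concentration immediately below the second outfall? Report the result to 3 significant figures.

66.0 mg/L

After outfall 1: Q = 8030 + 294.0 = 8324 L/s; C = (8030·14.00 + 294.0·1300)/8324 = 59.42 mg/L.
After outfall 2: Q = 8324 + 290.0 = 8614 L/s; C = (8324·59.42 + 290.0·254.0)/8614 = 65.97 mg/L.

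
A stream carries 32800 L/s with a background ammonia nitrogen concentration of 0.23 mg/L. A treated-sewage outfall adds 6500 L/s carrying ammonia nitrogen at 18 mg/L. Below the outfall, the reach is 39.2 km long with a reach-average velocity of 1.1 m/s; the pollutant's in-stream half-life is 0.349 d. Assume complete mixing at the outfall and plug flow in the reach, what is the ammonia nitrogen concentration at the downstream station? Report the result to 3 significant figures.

Flow-weighted average: C = (32800·0.2300 + 6500·18.00) / 39300 = 124500/39300 = 3.169 mg/L.
Travel time t = 39.2·1000 / 1.1 = 35640 s = 9.899 h.
Half-life 0.349 d → k = ln 2 / 0.349 = 1.986 d⁻¹.
Applying C = C₀e^(−kt): 3.169 × 0.4408 = 1.397 mg/L.

1.40 mg/L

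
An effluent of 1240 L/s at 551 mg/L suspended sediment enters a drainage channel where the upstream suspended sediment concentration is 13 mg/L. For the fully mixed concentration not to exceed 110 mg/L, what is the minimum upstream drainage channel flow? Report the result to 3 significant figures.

Set C_mix = 110: (Q·13.00 + 1240·551.0) / (Q + 1240) = 110
→ Q = 1240·(551.0 − 110)/(110 − 13.00) = 5638 L/s.

5640 L/s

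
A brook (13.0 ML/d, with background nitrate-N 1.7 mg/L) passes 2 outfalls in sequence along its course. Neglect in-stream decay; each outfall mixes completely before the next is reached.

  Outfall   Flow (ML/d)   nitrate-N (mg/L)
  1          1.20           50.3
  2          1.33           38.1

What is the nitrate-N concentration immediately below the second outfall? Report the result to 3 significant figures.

After outfall 1: Q = 13.00 + 1.200 = 14.20 ML/d; C = (13.00·1.700 + 1.200·50.30)/14.20 = 5.807 mg/L.
After outfall 2: Q = 14.20 + 1.330 = 15.53 ML/d; C = (14.20·5.807 + 1.330·38.10)/15.53 = 8.573 mg/L.

8.57 mg/L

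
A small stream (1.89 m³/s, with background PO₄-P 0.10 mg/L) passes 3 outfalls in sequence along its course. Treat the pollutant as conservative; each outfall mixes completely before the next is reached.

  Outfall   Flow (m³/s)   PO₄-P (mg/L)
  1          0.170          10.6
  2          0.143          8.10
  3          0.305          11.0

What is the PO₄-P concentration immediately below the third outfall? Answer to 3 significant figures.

2.59 mg/L

Below outfall 1: Q → 2.060 m³/s, C = (1.890·0.1000 + 0.1700·10.60)/2.060 = 0.9665 mg/L.
Below outfall 2: Q → 2.203 m³/s, C = (2.060·0.9665 + 0.1430·8.100)/2.203 = 1.430 mg/L.
Below outfall 3: Q → 2.508 m³/s, C = (2.203·1.430 + 0.3050·11.00)/2.508 = 2.593 mg/L.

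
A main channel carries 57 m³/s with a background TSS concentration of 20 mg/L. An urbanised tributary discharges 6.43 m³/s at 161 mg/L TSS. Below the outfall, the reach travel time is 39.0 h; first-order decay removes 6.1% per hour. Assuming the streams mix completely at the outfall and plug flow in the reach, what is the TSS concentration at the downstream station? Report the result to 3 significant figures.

2.95 mg/L

Mixed concentration C = ΣQC/ΣQ = (57.00·20.00 + 6.430·161.0) / 63.43 = 2175/63.43 = 34.29 mg/L.
6.1%/h lost → k = −ln(1 − 0.061) = 0.06294 h⁻¹.
Applying C = C₀e^(−kt): 34.29 × 0.08589 = 2.946 mg/L.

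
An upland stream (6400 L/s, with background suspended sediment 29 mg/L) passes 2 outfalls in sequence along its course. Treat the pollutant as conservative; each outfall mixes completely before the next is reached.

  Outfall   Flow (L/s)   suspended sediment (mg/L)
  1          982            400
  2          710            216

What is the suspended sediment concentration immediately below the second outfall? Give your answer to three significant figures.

90.4 mg/L

Below outfall 1: Q → 7382 L/s, C = (6400·29.00 + 982.0·400.0)/7382 = 78.35 mg/L.
Below outfall 2: Q → 8092 L/s, C = (7382·78.35 + 710.0·216.0)/8092 = 90.43 mg/L.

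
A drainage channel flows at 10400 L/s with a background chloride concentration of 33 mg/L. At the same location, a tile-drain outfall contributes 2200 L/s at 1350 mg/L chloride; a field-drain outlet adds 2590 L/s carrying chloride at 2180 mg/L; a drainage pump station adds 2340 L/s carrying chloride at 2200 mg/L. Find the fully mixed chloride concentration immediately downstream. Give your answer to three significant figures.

Mixed concentration C = ΣQC/ΣQ = (10400·33.00 + 2200·1350 + 2590·2180 + 2340·2200) / 17530 = 14110000/17530 = 804.8 mg/L.

805 mg/L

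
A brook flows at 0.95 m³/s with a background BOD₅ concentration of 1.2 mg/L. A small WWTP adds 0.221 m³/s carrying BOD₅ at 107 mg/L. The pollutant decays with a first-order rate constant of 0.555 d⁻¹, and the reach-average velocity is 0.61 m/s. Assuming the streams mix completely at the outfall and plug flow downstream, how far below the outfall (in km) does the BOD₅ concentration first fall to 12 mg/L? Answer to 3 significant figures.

Mixed concentration C = ΣQC/ΣQ = (0.9500·1.200 + 0.2210·107.0) / 1.171 = 24.79/1.171 = 21.17 mg/L.
Set 21.17·exp(−k·t) = 12 → t = ln(21.17/12)/k = 88350 s = 24.54 h.
Distance = v·t = 0.61·88350 = 53900 m = 53.90 km.

53.9 km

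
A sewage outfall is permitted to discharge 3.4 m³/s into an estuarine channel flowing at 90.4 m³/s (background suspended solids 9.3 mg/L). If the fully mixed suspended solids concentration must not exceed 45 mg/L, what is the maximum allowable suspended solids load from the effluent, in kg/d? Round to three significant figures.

Mass balance at the limit: 90.40·9.300 + 3.400·Cₑ = 93.80·45 → Cₑ = 994.2 mg/L.
Load = 3.400 m³/s × 994.2 g/m³ × 86 400 s/d = 292100 kg/d.

292000 kg/d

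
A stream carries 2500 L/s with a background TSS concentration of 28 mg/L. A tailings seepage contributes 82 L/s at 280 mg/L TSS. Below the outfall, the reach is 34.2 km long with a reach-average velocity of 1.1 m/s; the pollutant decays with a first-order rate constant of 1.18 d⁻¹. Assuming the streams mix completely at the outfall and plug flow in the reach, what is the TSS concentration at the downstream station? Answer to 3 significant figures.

23.5 mg/L

Flow-weighted average: C = (2500·28.00 + 82.00·280.0) / 2582 = 92960/2582 = 36.00 mg/L.
Travel time t = 34.2·1000 / 1.1 = 31090 s = 8.636 h.
First-order decay: C = 36.00·exp(−k·t) = 36.00·0.6540 = 23.55 mg/L.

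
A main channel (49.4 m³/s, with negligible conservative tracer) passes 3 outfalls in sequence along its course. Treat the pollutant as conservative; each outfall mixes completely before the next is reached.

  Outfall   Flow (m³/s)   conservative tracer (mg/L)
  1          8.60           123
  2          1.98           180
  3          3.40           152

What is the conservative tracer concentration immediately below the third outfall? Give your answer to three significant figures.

30.5 mg/L

Below outfall 1: Q → 58.00 m³/s, C = (49.40·0 + 8.600·123.0)/58.00 = 18.24 mg/L.
Below outfall 2: Q → 59.98 m³/s, C = (58.00·18.24 + 1.980·180.0)/59.98 = 23.58 mg/L.
Below outfall 3: Q → 63.38 m³/s, C = (59.98·23.58 + 3.400·152.0)/63.38 = 30.47 mg/L.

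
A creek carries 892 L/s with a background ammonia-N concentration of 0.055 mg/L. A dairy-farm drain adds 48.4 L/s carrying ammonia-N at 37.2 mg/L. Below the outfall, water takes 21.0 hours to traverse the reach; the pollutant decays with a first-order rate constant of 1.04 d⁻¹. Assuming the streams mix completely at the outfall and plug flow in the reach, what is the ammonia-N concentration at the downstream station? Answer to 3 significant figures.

After mixing, C = (892.0·0.05500 + 48.40·37.20) / 940.4 = 1850/940.4 = 1.967 mg/L.
After decay, C = 1.967 × e^(−kt) = 1.967 × 0.4025 = 0.7917 mg/L.

0.792 mg/L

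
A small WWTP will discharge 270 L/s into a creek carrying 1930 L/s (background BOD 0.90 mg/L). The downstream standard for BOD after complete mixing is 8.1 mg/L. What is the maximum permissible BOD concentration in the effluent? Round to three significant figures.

At the limit, (Qr·Cr + Qe·Cₑ)/(Qr + Qe) = 8.1:
Cₑ = (2200·8.1 − 1930·0.9000) / 270.0 = 59.57 mg/L.

59.6 mg/L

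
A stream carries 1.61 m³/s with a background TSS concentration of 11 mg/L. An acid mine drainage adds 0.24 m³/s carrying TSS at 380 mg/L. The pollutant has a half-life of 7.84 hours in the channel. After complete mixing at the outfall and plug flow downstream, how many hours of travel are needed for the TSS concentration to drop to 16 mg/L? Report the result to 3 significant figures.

14.7 h

Flow-weighted average: C = (1.610·11.00 + 0.2400·380.0) / 1.850 = 108.9/1.850 = 58.87 mg/L.
Half-life 7.84 h → k = ln 2 / 7.84 = 0.08841 h⁻¹ = 2.122 d⁻¹.
58.87·exp(−k·t) = 16 → t = ln(58.87/16)/k = 53050 s = 14.74 h.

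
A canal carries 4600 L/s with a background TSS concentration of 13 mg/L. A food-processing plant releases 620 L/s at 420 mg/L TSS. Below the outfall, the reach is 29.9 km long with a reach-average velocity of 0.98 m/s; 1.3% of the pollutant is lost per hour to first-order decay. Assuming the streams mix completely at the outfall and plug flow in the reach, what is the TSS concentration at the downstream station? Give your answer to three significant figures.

54.9 mg/L

After mixing, C = (4600·13.00 + 620.0·420.0) / 5220 = 320200/5220 = 61.34 mg/L.
Travel time t = 29.9·1000 / 0.98 = 30510 s = 8.475 h.
1.3%/h lost → k = −ln(1 − 0.013) = 0.01309 h⁻¹.
After decay, C = 61.34 × e^(−kt) = 61.34 × 0.8950 = 54.90 mg/L.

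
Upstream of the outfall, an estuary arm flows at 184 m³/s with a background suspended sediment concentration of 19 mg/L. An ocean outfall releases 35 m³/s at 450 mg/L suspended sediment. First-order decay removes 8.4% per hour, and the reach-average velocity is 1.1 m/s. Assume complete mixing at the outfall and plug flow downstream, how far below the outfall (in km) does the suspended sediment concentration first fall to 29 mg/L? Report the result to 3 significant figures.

50.0 km

Flow-weighted average: C = (184.0·19.00 + 35.00·450.0) / 219.0 = 19250/219.0 = 87.88 mg/L.
8.4%/h lost → k = −ln(1 − 0.084) = 0.08774 h⁻¹.
Set 87.88·exp(−k·t) = 29 → t = ln(87.88/29)/k = 45490 s = 12.64 h.
Distance = v·t = 1.1·45490 = 50040 m = 50.04 km.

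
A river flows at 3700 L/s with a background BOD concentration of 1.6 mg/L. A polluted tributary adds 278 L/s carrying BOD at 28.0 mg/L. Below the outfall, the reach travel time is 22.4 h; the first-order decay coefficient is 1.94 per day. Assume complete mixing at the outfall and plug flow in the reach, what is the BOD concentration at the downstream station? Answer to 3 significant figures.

0.563 mg/L

Mass balance: C = (3700·1.600 + 278.0·28.00) / 3978 = 13700/3978 = 3.445 mg/L.
First-order decay: C = 3.445·exp(−k·t) = 3.445·0.1635 = 0.5634 mg/L.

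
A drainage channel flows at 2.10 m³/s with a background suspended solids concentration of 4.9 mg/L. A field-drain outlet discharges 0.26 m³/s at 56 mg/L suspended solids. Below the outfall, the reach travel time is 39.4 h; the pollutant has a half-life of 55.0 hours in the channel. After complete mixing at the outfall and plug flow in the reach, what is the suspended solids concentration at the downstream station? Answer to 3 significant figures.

Flow-weighted average: C = (2.100·4.900 + 0.2600·56.00) / 2.360 = 24.85/2.360 = 10.53 mg/L.
Half-life 55.0 h → k = ln 2 / 55.0 = 0.01260 h⁻¹ = 0.3025 d⁻¹.
Applying C = C₀e^(−kt): 10.53 × 0.6086 = 6.409 mg/L.

6.41 mg/L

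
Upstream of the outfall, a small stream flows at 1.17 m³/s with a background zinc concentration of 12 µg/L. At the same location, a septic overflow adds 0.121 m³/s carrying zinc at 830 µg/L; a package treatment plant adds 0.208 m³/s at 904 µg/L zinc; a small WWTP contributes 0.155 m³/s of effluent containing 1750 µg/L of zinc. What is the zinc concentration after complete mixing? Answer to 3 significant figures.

After mixing, C = (1.170·12.00 + 0.1210·830.0 + 0.2080·904.0 + 0.1550·1750) / 1.654 = 573.8/1.654 = 346.9 µg/L.

347 µg/L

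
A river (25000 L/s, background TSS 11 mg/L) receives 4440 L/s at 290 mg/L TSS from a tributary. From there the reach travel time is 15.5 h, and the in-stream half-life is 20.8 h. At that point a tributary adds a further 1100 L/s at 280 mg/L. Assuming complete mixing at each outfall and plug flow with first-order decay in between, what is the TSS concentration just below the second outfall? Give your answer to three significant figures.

Mixed concentration C = ΣQC/ΣQ = (25000·11.00 + 4440·290.0) / 29440 = 1563000/29440 = 53.08 mg/L; combined flow 29440 L/s.
Half-life 20.8 h → k = ln 2 / 20.8 = 0.03332 h⁻¹ = 0.7998 d⁻¹.
Applying C = C₀e^(−kt): 53.08 × 0.5966 = 31.67 mg/L.
At the second outfall, C = (29440·31.67 + 1100·280.0) / (29440 + 1100) = 40.61 mg/L.

40.6 mg/L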